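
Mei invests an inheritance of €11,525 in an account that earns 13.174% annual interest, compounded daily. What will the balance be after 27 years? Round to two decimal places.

Periodic rate = 13.174%/365 = 0.000360932; periods = 365·27 = 9855.
A = 11,525·(1 + 0.13174/365)^9855 ≈ 11,525·35.0346734584 ≈ 403,774.6116.

€403,774.61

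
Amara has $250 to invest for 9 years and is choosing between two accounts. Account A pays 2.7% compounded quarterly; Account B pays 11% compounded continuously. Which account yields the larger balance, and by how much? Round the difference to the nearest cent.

Account B, by $354.30

A: (1 + 0.00675)^36 ≈ 1.27402802, so 250 × 1.27402802 ≈ 318.5070.
B: e^(0.11·9) = e^0.99 ≈ 2.69123447, so 250 × 2.69123447 ≈ 672.8086.
Difference ≈ 354.3016 in favor of B.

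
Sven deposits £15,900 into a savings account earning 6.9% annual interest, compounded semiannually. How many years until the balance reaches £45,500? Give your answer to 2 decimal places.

15.50 years

(1 + 0.0345)^(2t) = 45,500/15,900 = 2.8616.
2t·ln(1 + 0.0345) = ln(2.8616); 2t = 1.0514/0.0339182 ≈ 30.9979.
t ≈ 15.4989 years.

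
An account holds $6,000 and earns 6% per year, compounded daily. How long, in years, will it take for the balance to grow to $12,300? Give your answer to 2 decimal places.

(1 + 0.000164384)^(365t) = 12,300/6,000 = 2.05.
365t·ln(1 + 0.000164384) = ln(2.05); 365t = 0.71784/0.00016437 ≈ 4367.2177.
t ≈ 11.9650 years.

11.96 years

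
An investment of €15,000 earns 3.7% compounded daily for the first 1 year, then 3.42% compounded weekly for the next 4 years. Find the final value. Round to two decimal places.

Phase 1: 15,000·(1 + 0.037/365)^365 ≈ 15,565.3661.
Phase 2: 15,565.3661·(1 + 0.0342/52)^208 ≈ 17,846.4277.

€17,846.43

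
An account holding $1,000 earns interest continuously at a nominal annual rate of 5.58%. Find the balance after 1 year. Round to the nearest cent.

A = P·e^(rt) = 1,000·e^(0.0558·1) = 1,000·e^0.0558.
e^0.0558 ≈ 1.057386185, so A ≈ 1,057.3862.

$1,057.39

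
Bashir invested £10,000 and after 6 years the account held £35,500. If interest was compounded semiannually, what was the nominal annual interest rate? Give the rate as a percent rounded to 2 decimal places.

22.27%

(1 + r/2)^12 = 35,500/10,000 = 3.55.
1 + r/2 = 3.55^(1/12) ≈ 1.111354, so r/2 ≈ 0.111354.
r ≈ 2·0.111354 = 22.27077%.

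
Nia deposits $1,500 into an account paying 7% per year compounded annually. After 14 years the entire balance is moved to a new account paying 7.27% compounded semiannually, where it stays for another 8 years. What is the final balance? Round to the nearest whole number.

$6,848

Phase 1: 1,500·(1 + 0.07)^14 ≈ 3,867.8012.
Phase 2: 3,867.8012·(1 + 0.03635)^16 ≈ 6,848.0571.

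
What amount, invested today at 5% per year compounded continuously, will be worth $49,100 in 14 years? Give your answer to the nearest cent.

$24,382.34

P = A·e^(−rt) = 49,100·e^(−0.7).
e^(−0.7) ≈ 0.49658530379, so P ≈ 24,382.3384.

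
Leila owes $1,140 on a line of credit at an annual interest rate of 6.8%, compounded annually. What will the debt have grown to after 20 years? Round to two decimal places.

Annual rate = 6.8% = 0.068; years = 20.
A = 1,140·(1 + 0.068)^20 ≈ 1,140·3.727563529 ≈ 4,249.4224.

$4,249.42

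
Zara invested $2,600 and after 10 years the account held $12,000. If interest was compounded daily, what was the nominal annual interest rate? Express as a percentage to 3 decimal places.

The 3650-period growth factor is 12,000/2,600 = 4.61538.
r/365 = 4.61538^(1/3650) − 1 ≈ 0.0004191, so r ≈ 365·0.0004191 = 15.29716%.

15.297%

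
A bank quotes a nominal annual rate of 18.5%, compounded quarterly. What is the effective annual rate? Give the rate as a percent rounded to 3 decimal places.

One year is 4 periods at 0.04625 each: (1 + 0.04625)^4 ≈ 1.198235.
EAR = 1.198235 − 1 ≈ 19.82347%.

19.823%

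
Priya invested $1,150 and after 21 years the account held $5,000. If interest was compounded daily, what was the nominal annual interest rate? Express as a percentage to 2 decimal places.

7.00%

The 7665-period growth factor is 5,000/1,150 = 4.34783.
r/365 = 4.34783^(1/7665) − 1 ≈ 0.000191757, so r ≈ 365·0.000191757 = 6.99913%.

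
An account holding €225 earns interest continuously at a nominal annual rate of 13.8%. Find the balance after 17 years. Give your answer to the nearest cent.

€2,349.84

A = P·e^(rt) = 225·e^(0.138·17) = 225·e^2.346.
e^2.346 ≈ 10.44371122, so A ≈ 2,349.8350.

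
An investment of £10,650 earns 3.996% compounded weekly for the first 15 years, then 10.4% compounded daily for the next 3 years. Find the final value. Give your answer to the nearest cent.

After 15 years at 3.996%: 10,650 × 1.8206067233 ≈ 19,389.4616.
Then 3 years at 10.4%: 19,389.4616 × 1.3660939813 ≈ 26,487.8268.

£26,487.83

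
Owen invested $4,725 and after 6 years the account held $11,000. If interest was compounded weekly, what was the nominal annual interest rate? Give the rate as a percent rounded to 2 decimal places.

14.10%

(1 + r/52)^312 = 11,000/4,725 = 2.32804.
1 + r/52 = 2.32804^(1/312) ≈ 1.002712, so r/52 ≈ 0.00271209.
r ≈ 52·0.00271209 = 14.10288%.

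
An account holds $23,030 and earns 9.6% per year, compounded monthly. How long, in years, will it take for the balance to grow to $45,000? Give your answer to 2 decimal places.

7.01 years

We need (1 + 0.008)^(12t) = 1.954, so 12t = ln 1.954 / ln 1.008 ≈ 84.0676.
t ≈ 84.0676/12 = 7.0056 years.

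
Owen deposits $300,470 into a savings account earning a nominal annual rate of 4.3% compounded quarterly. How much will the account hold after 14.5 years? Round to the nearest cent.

$558,648.47

Growth factor = (1 + 0.01075)^58 ≈ 1.85924875922.
A ≈ 300,470 × 1.85924875922 ≈ 558,648.4747.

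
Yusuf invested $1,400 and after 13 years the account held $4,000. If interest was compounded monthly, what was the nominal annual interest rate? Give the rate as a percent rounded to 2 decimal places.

The 156-period growth factor is 4,000/1,400 = 2.85714.
r/12 = 2.85714^(1/156) − 1 ≈ 0.00675232, so r ≈ 12·0.00675232 = 8.10279%.

8.10%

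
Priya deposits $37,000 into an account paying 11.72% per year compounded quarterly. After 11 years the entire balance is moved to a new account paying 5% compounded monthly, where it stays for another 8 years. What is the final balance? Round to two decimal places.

$196,519.39

Phase 1: 37,000·(1 + 0.0293)^44 ≈ 131,840.4043.
Phase 2: 131,840.4043·(1 + 0.05/12)^96 ≈ 196,519.3908.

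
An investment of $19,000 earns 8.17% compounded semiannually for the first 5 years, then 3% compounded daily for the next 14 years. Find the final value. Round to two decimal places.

$43,155.01

Phase 1: 19,000·(1 + 0.04085)^10 ≈ 28,355.3535.
Phase 2: 28,355.3535·(1 + 0.03/365)^5110 ≈ 43,155.0131.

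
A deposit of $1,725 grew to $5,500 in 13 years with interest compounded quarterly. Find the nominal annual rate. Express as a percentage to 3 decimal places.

The 52-period growth factor is 5,500/1,725 = 3.18841.
r/4 = 3.18841^(1/52) − 1 ≈ 0.022549, so r ≈ 4·0.022549 = 9.01958%.

9.020%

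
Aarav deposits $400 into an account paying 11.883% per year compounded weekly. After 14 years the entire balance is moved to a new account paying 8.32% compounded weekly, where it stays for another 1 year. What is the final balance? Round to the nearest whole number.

After 14 years at 11.883%: 400 × 5.268375417 ≈ 2,107.3502.
Then 1 years at 8.32%: 2,107.3502 × 1.086686883 ≈ 2,290.0298.

$2,290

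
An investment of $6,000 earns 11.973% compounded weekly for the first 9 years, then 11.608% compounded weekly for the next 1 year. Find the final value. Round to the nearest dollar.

$19,768

Phase 1: 6,000·(1 + 0.0023025)^468 ≈ 17,603.3780.
Phase 2: 17,603.3780·(1 + 0.11608/52)^52 ≈ 19,767.5449.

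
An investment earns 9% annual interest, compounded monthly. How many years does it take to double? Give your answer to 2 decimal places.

(1 + 0.0075)^(12t) = 2.
12t = ln 2 / ln(1 + 0.0075) ≈ 0.69315/0.00747201 ≈ 92.7658.
t ≈ 7.7305.

7.73 years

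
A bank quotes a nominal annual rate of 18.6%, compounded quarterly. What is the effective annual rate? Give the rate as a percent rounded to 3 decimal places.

19.938%

One year is 4 periods at 0.0465 each: (1 + 0.0465)^4 ≈ 1.19938.
EAR = 1.19938 − 1 ≈ 19.93804%.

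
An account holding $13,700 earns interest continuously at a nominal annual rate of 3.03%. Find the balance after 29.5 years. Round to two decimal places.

A = P·e^(rt) = 13,700·e^(0.0303·29.5) = 13,700·e^0.89385.
e^0.89385 ≈ 2.444522971, so A ≈ 33,489.9647.

$33,489.96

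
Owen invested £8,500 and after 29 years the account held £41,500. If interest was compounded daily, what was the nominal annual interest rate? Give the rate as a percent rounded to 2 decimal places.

The 10585-period growth factor is 41,500/8,500 = 4.88235.
r/365 = 4.88235^(1/10585) − 1 ≈ 0.000149811, so r ≈ 365·0.000149811 = 5.46809%.

5.47%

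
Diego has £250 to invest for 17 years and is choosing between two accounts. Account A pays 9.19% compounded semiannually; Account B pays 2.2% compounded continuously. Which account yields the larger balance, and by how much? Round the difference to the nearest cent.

Account A growth factor: (1 + 0.04595)^34 ≈ 4.606503706; balance ≈ 1,151.6259.
Account B growth factor: e^(0.022·17) = e^0.374 ≈ 1.45353715; balance ≈ 363.3843.
Account A is larger by 788.2416.

Account A, by £788.24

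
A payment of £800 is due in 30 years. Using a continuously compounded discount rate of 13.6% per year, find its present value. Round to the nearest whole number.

£14

P = A·e^(−rt) = 800·e^(−4.08).
e^(−4.08) ≈ 0.0169074657, so P ≈ 13.5260.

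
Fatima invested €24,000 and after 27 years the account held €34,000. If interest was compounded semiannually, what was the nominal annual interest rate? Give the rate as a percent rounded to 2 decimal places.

(1 + r/2)^54 = 34,000/24,000 = 1.41667.
1 + r/2 = 1.41667^(1/54) ≈ 1.006471, so r/2 ≈ 0.00647097.
r ≈ 2·0.00647097 = 1.29419%.

1.29%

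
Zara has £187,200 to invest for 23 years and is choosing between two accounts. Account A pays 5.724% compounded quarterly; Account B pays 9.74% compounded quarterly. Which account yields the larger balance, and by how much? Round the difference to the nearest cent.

Account B, by £1,020,357.79

A: (1 + 0.01431)^92 ≈ 3.69577106211, so 187,200 × 3.69577106211 ≈ 691,848.3428.
B: (1 + 0.02435)^92 ≈ 9.146400268144, so 187,200 × 9.146400268144 ≈ 1,712,206.1302.
Difference ≈ 1,020,357.7874 in favor of B.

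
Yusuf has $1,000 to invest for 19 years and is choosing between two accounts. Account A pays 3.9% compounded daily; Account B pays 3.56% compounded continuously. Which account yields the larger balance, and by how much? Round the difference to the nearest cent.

Account A, by $131.16

Account A growth factor: (1 + 0.039/365)^6935 ≈ 2.09794945; balance ≈ 2,097.9494.
Account B growth factor: e^(0.0356·19) = e^0.6764 ≈ 1.966784548; balance ≈ 1,966.7845.
Account A is larger by 131.1649.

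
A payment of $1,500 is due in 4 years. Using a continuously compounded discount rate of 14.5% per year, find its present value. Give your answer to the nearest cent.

$839.85

P = A·e^(−rt) = 1,500·e^(−0.58).
e^(−0.58) ≈ 0.5598983666, so P ≈ 839.8475.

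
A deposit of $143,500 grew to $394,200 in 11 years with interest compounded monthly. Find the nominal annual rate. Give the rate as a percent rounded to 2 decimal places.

9.22%

The 132-period growth factor is 394,200/143,500 = 2.74704.
r/12 = 2.74704^(1/132) − 1 ≈ 0.00768486, so r ≈ 12·0.00768486 = 9.22183%.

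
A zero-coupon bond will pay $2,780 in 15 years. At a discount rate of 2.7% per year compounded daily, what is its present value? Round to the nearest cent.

$1,854.22

Periodic rate = 2.7%/365 = 0.0000739726; 5475 periods.
P = 2,780/(1 + 0.027/365)^5475 ≈ 2,780/1.499280043 ≈ 1,854.2233.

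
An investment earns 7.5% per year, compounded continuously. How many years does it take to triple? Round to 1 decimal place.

14.6 years

e^(0.075t) = 3, so 0.075t = ln 3 ≈ 1.0986.
t ≈ 1.0986/0.075 ≈ 14.6482.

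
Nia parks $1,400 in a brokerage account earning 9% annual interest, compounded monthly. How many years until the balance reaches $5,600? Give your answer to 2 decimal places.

15.46 years

We need (1 + 0.0075)^(12t) = 4, so 12t = ln 4 / ln 1.0075 ≈ 185.5315.
t ≈ 185.5315/12 = 15.4610 years.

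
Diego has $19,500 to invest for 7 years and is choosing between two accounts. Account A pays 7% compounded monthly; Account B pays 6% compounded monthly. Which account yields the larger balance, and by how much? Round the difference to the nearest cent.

A: (1 + 0.07/12)^84 ≈ 1.6299940541, so 19,500 × 1.6299940541 ≈ 31,784.8841.
B: (1 + 0.005)^84 ≈ 1.5203696361, so 19,500 × 1.5203696361 ≈ 29,647.2079.
Difference ≈ 2,137.6762 in favor of A.

Account A, by $2,137.68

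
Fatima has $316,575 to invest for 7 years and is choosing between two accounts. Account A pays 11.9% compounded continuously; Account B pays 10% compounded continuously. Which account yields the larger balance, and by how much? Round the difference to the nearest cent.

Account A growth factor: e^(0.119·7) = e^0.833 ≈ 2.30020902675; balance ≈ 728,188.6726.
Account B growth factor: e^(0.1·7) = e^0.7 ≈ 2.01375270747; balance ≈ 637,503.7634.
Account A is larger by 90,684.9093.

Account A, by $90,684.91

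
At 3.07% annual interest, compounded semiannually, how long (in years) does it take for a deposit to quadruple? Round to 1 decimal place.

(1 + 0.01535)^(2t) = 4.
2t = ln 4 / ln(1 + 0.01535) ≈ 1.3863/0.0152334 ≈ 91.0037.
t ≈ 45.5019.

45.5 years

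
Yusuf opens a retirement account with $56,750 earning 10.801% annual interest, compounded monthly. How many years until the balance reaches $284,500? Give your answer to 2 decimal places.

(1 + 0.00900083)^(12t) = 284,500/56,750 = 5.0132.
12t·ln(1 + 0.00900083) = ln(5.0132); 12t = 1.6121/0.00896057 ≈ 179.9080.
t ≈ 14.9923 years.

14.99 years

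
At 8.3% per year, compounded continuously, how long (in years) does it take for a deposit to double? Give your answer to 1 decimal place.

8.4 years

e^(0.083t) = 2, so 0.083t = ln 2 ≈ 0.69315.
t ≈ 0.69315/0.083 ≈ 8.3512.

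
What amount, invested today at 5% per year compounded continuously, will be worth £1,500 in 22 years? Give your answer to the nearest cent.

P = A·e^(−rt) = 1,500·e^(−1.1).
e^(−1.1) ≈ 0.3328710837, so P ≈ 499.3066.

£499.31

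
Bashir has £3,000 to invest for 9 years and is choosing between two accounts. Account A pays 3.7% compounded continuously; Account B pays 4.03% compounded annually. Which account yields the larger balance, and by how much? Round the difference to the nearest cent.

Account B, by £95.59

A: e^(0.037·9) = e^0.333 ≈ 1.395147298, so 3,000 × 1.395147298 ≈ 4,185.4419.
B: (1 + 0.0403)^9 ≈ 1.427011215, so 3,000 × 1.427011215 ≈ 4,281.0336.
Difference ≈ 95.5918 in favor of B.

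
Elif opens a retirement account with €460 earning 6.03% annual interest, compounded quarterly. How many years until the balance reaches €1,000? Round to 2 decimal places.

12.97 years

We need (1 + 0.015075)^(4t) = 2.1739, so 4t = ln 2.1739 / ln 1.015075 ≈ 51.8983.
t ≈ 51.8983/4 = 12.9746 years.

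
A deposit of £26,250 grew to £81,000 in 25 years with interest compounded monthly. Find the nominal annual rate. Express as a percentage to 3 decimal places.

4.516%

The 300-period growth factor is 81,000/26,250 = 3.08571.
r/12 = 3.08571^(1/300) − 1 ≈ 0.00376301, so r ≈ 12·0.00376301 = 4.51561%.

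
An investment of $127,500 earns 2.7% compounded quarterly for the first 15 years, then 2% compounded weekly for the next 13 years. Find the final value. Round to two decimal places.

After 15 years at 2.7%: 127,500 × 1.4972637041 ≈ 190,901.1223.
Then 13 years at 2%: 190,901.1223 × 1.2968652584 ≈ 247,573.0333.

$247,573.03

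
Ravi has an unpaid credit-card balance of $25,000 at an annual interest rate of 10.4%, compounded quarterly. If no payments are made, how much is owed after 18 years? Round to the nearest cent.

Growth factor = (1 + 0.026)^72 ≈ 6.34760620282.
A ≈ 25,000 × 6.34760620282 ≈ 158,690.1551.

$158,690.16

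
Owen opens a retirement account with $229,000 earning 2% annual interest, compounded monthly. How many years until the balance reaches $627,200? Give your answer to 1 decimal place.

We need (1 + 0.00166667)^(12t) = 2.7389, so 12t = ln 2.7389 / ln 1.001667 ≈ 605.0297.
t ≈ 605.0297/12 = 50.4191 years.

50.4 years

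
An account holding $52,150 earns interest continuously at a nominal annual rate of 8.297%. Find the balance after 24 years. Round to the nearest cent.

A = P·e^(rt) = 52,150·e^(0.08297·24) = 52,150·e^1.99128.
e^1.99128 ≈ 7.32490364097, so A ≈ 381,993.7249.

$381,993.72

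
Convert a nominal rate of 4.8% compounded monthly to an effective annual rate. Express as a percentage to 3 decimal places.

4.907%

EAR = (1 + 4.8%/12)^12 − 1 = (1 + 0.004)^12 − 1.
(1 + 0.004)^12 ≈ 1.04907, so EAR ≈ 4.90702%.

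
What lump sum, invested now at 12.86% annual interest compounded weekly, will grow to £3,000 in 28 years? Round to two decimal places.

Periodic rate = 12.86%/52 = 0.00247308; 1456 periods.
P = 3,000/(1 + 0.1286/52)^1456 ≈ 3,000/36.4650694 ≈ 82.2705.

£82.27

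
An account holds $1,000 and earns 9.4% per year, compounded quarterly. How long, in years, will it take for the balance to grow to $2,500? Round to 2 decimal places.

9.86 years

We need (1 + 0.0235)^(4t) = 2.5, so 4t = ln 2.5 / ln 1.0235 ≈ 39.4475.
t ≈ 39.4475/4 = 9.8619 years.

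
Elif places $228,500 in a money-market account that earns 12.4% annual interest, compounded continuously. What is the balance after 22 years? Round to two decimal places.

$3,496,564.56

A = P·e^(rt) = 228,500·e^(0.124·22) = 228,500·e^2.728.
e^2.728 ≈ 15.30225189121, so A ≈ 3,496,564.5571.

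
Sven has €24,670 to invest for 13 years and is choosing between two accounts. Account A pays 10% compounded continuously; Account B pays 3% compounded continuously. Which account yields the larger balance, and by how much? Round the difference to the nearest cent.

Account A, by €54,084.43

Account A growth factor: e^(0.1·13) = e^1.3 ≈ 3.6692966676; balance ≈ 90,521.5488.
Account B growth factor: e^(0.03·13) = e^0.39 ≈ 1.4769807939; balance ≈ 36,437.1162.
Account A is larger by 54,084.4326.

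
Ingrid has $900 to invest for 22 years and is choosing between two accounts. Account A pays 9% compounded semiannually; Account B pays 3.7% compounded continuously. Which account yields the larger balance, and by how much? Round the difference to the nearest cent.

Account A, by $4,211.28

A: (1 + 0.045)^44 ≈ 6.936122899, so 900 × 6.936122899 ≈ 6,242.5106.
B: e^(0.037·22) = e^0.814 ≈ 2.256917626, so 900 × 2.256917626 ≈ 2,031.2259.
Difference ≈ 4,211.2847 in favor of A.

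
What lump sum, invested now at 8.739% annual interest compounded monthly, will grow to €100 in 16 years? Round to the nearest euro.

€25

Growth factor = (1 + 0.0072825)^192 ≈ 4.0276104.
P = 100/4.0276104 ≈ 24.8286.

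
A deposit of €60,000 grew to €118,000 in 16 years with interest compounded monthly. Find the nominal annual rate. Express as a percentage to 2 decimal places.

(1 + r/12)^192 = 118,000/60,000 = 1.96667.
1 + r/12 = 1.96667^(1/192) ≈ 1.003529, so r/12 ≈ 0.00352882.
r ≈ 12·0.00352882 = 4.23458%.

4.23%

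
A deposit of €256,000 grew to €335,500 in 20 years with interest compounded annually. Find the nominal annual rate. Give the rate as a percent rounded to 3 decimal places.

The 20-period growth factor is 335,500/256,000 = 1.31055.
r = 1.31055^(1/20) − 1 ≈ 0.0136141, i.e. 1.36141%.

1.361%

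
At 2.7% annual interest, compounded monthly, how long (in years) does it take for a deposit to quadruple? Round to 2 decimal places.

(1 + 0.00225)^(12t) = 4.
12t = ln 4 / ln(1 + 0.00225) ≈ 1.3863/0.00224747 ≈ 616.8237.
t ≈ 51.4020.

51.40 years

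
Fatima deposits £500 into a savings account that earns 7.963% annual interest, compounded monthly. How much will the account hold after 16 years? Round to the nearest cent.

Growth factor = (1 + 0.07963/12)^192 ≈ 3.560394371.
A ≈ 500 × 3.560394371 ≈ 1,780.1972.

£1,780.20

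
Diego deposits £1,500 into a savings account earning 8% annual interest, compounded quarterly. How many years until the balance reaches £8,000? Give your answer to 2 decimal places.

21.13 years

We need (1 + 0.02)^(4t) = 5.3333, so 4t = ln 5.3333 / ln 1.02 ≈ 84.5330.
t ≈ 84.5330/4 = 21.1333 years.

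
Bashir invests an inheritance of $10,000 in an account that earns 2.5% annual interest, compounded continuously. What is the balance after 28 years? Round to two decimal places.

A = P·e^(rt) = 10,000·e^(0.025·28) = 10,000·e^0.7.
e^0.7 ≈ 2.0137527075, so A ≈ 20,137.5271.

$20,137.53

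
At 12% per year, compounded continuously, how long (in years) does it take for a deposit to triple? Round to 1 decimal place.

9.2 years

e^(0.12t) = 3, so 0.12t = ln 3 ≈ 1.0986.
t ≈ 1.0986/0.12 ≈ 9.1551.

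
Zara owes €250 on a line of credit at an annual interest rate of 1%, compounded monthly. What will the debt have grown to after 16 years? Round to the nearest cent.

€293.36

Growth factor = (1 + 0.01/12)^192 ≈ 1.17343268.
A ≈ 250 × 1.17343268 ≈ 293.3582.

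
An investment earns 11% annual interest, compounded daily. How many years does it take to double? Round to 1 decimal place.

6.3 years

(1 + 0.00030137)^(365t) = 2.
365t = ln 2 / ln(1 + 0.00030137) ≈ 0.69315/0.000301324 ≈ 2300.3349.
t ≈ 6.3023.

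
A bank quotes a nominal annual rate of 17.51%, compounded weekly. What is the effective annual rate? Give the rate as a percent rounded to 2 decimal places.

19.10%

One year is 52 periods at 0.00336731 each: (1 + 0.00336731)^52 ≈ 1.191015.
EAR = 1.191015 − 1 ≈ 19.10150%.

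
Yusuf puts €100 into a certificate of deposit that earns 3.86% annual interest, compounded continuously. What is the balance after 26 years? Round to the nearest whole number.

€273

A = P·e^(rt) = 100·e^(0.0386·26) = 100·e^1.0036.
e^1.0036 ≈ 2.72808528, so A ≈ 272.8085.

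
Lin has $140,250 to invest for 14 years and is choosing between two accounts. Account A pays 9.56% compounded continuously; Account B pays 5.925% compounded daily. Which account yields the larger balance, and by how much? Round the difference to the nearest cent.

A: e^(0.0956·14) = e^1.3384 ≈ 3.81293792153, so 140,250 × 3.81293792153 ≈ 534,764.5435.
B: (1 + 0.05925/365)^5110 ≈ 2.29201806694, so 140,250 × 2.29201806694 ≈ 321,455.5339.
Difference ≈ 213,309.0096 in favor of A.

Account A, by $213,309.01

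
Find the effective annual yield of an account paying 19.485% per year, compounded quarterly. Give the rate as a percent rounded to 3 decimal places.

EAR = (1 + 19.485%/4)^4 − 1 = (1 + 0.0487125)^4 − 1.
(1 + 0.0487125)^4 ≈ 1.209555, so EAR ≈ 20.95554%.

20.956%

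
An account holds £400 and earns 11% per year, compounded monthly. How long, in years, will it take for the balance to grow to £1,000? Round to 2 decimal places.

(1 + 0.00916667)^(12t) = 1,000/400 = 2.5.
12t·ln(1 + 0.00916667) = ln(2.5); 12t = 0.91629/0.00912491 ≈ 100.4164.
t ≈ 8.3680 years.

8.37 years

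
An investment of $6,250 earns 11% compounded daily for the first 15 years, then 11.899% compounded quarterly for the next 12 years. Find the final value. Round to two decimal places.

Phase 1: 6,250·(1 + 0.11/365)^5475 ≈ 32,535.5352.
Phase 2: 32,535.5352·(1 + 0.0297475)^48 ≈ 132,872.0929.

$132,872.09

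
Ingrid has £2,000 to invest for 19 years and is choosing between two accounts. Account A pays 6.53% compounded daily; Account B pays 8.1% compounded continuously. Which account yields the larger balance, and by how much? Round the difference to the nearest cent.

Account B, by £2,404.56

A: (1 + 0.0653/365)^6935 ≈ 3.457649525, so 2,000 × 3.457649525 ≈ 6,915.2990.
B: e^(0.081·19) = e^1.539 ≈ 4.659928012, so 2,000 × 4.659928012 ≈ 9,319.8560.
Difference ≈ 2,404.5570 in favor of B.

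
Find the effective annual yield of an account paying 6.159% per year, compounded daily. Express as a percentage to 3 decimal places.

6.352%

EAR = (1 + 6.159%/365)^365 − 1 = (1 + 0.00016874)^365 − 1.
(1 + 0.00016874)^365 ≈ 1.063521, so EAR ≈ 6.35207%.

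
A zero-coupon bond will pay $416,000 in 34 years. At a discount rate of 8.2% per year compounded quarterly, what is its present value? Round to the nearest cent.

Periodic rate = 8.2%/4 = 0.0205; 136 periods.
P = 416,000/(1 + 0.0205)^136 ≈ 416,000/15.7968040525 ≈ 26,334.4407.

$26,334.44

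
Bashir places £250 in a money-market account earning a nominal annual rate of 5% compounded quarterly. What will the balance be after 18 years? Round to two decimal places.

Growth factor = (1 + 0.0125)^72 ≈ 2.44592027.
A ≈ 250 × 2.44592027 ≈ 611.4801.

£611.48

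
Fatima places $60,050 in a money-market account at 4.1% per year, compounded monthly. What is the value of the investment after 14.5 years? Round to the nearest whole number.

Growth factor = (1 + 0.041/12)^174 ≈ 1.81028936604.
A ≈ 60,050 × 1.81028936604 ≈ 108,707.8764.

$108,708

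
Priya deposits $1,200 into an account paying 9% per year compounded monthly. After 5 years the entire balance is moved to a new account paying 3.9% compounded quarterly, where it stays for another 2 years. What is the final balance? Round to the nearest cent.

After 5 years at 9%: 1,200 × 1.565681027 ≈ 1,878.8172.
Then 2 years at 3.9%: 1,878.8172 × 1.080714292 ≈ 2,030.4646.

$2,030.46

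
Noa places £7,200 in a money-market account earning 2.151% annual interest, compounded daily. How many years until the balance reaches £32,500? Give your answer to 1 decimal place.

70.1 years

We need (1 + 0.0000589315)^(365t) = 4.5139, so 365t = ln 4.5139 / ln 1.000059 ≈ 25575.5122.
t ≈ 25575.5122/365 = 70.0699 years.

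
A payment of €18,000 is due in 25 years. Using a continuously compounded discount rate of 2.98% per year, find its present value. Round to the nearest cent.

€8,545.22

P = A·e^(−rt) = 18,000·e^(−0.745).
e^(−0.745) ≈ 0.47473429994, so P ≈ 8,545.2174.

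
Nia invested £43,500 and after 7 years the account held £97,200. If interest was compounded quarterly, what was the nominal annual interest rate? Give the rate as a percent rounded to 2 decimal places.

11.65%

The 28-period growth factor is 97,200/43,500 = 2.23448.
r/4 = 2.23448^(1/28) − 1 ≈ 0.0291309, so r ≈ 4·0.0291309 = 11.65235%.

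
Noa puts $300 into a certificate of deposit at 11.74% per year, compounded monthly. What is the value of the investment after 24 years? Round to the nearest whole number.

$4,953

Periodic rate = 11.74%/12 = 0.00978333; periods = 12·24 = 288.
A = 300·(1 + 0.1174/12)^288 ≈ 300·16.50901309 ≈ 4,952.7039.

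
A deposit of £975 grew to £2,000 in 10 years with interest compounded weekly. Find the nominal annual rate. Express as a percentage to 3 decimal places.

(1 + r/52)^520 = 2,000/975 = 2.05128.
1 + r/52 = 2.05128^(1/520) ≈ 1.001383, so r/52 ≈ 0.00138262.
r ≈ 52·0.00138262 = 7.18962%.

7.190%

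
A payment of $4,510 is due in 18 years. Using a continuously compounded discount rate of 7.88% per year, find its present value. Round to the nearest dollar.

P = A·e^(−rt) = 4,510·e^(−1.4184).
e^(−1.4184) ≈ 0.2421010689, so P ≈ 1,091.8758.

$1,092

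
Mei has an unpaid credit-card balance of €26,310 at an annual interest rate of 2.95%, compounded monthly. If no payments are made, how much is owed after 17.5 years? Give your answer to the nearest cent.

Periodic rate = 2.95%/12 = 0.00245833; periods = 12·17.5 = 210.
A = 26,310·(1 + 0.0295/12)^210 ≈ 26,310·1.6746705858 ≈ 44,060.5831.

€44,060.58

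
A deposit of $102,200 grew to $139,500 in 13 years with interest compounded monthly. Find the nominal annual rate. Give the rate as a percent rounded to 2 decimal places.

The 156-period growth factor is 139,500/102,200 = 1.36497.
r/12 = 1.36497^(1/156) − 1 ≈ 0.00199643, so r ≈ 12·0.00199643 = 2.39572%.

2.40%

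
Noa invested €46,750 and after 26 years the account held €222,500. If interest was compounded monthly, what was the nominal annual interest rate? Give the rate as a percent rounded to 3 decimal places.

The 312-period growth factor is 222,500/46,750 = 4.75936.
r/12 = 4.75936^(1/312) − 1 ≈ 0.00501288, so r ≈ 12·0.00501288 = 6.01546%.

6.015%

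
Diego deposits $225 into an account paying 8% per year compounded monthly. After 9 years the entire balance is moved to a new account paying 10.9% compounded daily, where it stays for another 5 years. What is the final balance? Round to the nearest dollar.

Phase 1: 225·(1 + 0.08/12)^108 ≈ 461.1443.
Phase 2: 461.1443·(1 + 0.109/365)^1825 ≈ 795.2286.

$795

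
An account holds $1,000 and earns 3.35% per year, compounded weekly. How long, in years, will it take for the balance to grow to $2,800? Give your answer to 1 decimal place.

We need (1 + 0.000644231)^(52t) = 2.8, so 52t = ln 2.8 / ln 1.000644 ≈ 1598.7300.
t ≈ 1598.7300/52 = 30.7448 years.

30.7 years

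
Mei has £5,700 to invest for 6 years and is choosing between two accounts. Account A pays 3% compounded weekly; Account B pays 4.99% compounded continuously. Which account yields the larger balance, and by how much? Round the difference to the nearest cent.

Account B, by £865.80

Account A growth factor: (1 + 0.03/52)^312 ≈ 1.197155225; balance ≈ 6,823.7848.
Account B growth factor: e^(0.0499·6) = e^0.2994 ≈ 1.349049135; balance ≈ 7,689.5801.
Account B is larger by 865.7953.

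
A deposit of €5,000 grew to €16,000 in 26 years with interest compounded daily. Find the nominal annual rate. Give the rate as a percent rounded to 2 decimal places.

The 9490-period growth factor is 16,000/5,000 = 3.2.
r/365 = 3.2^(1/9490) − 1 ≈ 0.000122573, so r ≈ 365·0.000122573 = 4.47393%.

4.47%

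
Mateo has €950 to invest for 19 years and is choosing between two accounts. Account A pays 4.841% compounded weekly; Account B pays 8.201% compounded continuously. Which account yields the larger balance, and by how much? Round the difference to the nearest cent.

Account A growth factor: (1 + 0.04841/52)^988 ≈ 2.507690277; balance ≈ 2,382.3058.
Account B growth factor: e^(0.08201·19) = e^1.55819 ≈ 4.750215569; balance ≈ 4,512.7048.
Account B is larger by 2,130.3990.

Account B, by €2,130.40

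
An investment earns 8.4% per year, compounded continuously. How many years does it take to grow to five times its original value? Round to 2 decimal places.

e^(0.084t) = 5, so 0.084t = ln 5 ≈ 1.6094.
t ≈ 1.6094/0.084 ≈ 19.1600.

19.16 years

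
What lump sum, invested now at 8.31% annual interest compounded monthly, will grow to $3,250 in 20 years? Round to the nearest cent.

$620.26

Growth factor = (1 + 0.006925)^240 ≈ 5.239739352.
P = 3,250/5.239739352 ≈ 620.2599.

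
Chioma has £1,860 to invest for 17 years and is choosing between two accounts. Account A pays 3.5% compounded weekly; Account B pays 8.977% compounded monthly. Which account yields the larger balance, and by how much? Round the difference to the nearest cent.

Account B, by £5,136.26

Account A growth factor: (1 + 0.035/52)^884 ≈ 1.812668102; balance ≈ 3,371.5627.
Account B growth factor: (1 + 0.08977/12)^204 ≈ 4.574100635; balance ≈ 8,507.8272.
Account B is larger by 5,136.2645.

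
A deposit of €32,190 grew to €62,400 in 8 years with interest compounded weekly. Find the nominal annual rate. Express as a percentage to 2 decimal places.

8.28%

(1 + r/52)^416 = 62,400/32,190 = 1.93849.
1 + r/52 = 1.93849^(1/416) ≈ 1.001592, so r/52 ≈ 0.00159239.
r ≈ 52·0.00159239 = 8.28045%.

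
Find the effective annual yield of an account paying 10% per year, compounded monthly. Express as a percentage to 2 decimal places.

EAR = (1 + 10%/12)^12 − 1 = (1 + 0.00833333)^12 − 1.
(1 + 0.00833333)^12 ≈ 1.104713, so EAR ≈ 10.47131%.

10.47%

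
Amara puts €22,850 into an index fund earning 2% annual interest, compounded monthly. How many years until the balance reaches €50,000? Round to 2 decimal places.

(1 + 0.00166667)^(12t) = 50,000/22,850 = 2.1882.
12t·ln(1 + 0.00166667) = ln(2.1882); 12t = 0.78307/0.00166528 ≈ 470.2346.
t ≈ 39.1862 years.

39.19 years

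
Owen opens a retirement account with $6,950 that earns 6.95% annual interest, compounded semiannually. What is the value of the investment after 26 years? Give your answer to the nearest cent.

$41,060.80

Periodic rate = 6.95%/2 = 0.03475; periods = 2·26 = 52.
A = 6,950·(1 + 0.03475)^52 ≈ 6,950·5.9080290731 ≈ 41,060.8021.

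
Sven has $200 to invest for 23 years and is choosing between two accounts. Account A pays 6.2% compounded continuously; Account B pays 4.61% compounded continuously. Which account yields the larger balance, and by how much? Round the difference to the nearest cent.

Account A growth factor: e^(0.062·23) = e^1.426 ≈ 4.16201778; balance ≈ 832.4036.
Account B growth factor: e^(0.0461·23) = e^1.0603 ≈ 2.88723703; balance ≈ 577.4474.
Account A is larger by 254.9561.

Account A, by $254.96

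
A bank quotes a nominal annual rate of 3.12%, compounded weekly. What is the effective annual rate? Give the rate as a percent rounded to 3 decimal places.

One year is 52 periods at 0.0006 each: (1 + 0.0006)^52 ≈ 1.031682.
EAR = 1.031682 − 1 ≈ 3.16822%.

3.168%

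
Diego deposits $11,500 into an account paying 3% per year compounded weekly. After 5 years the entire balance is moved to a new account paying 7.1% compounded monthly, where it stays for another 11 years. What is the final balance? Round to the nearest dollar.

After 5 years at 3%: 11,500 × 1.1617839915 ≈ 13,360.5159.
Then 11 years at 7.1%: 13,360.5159 × 2.1786351764 ≈ 29,107.6899.

$29,108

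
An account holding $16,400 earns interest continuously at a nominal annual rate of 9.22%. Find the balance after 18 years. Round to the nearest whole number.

A = P·e^(rt) = 16,400·e^(0.0922·18) = 16,400·e^1.6596.
e^1.6596 ≈ 5.2572075408, so A ≈ 86,218.2037.

$86,218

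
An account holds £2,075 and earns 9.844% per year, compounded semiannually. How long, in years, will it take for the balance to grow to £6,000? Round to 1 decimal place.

We need (1 + 0.04922)^(2t) = 2.8916, so 2t = ln 2.8916 / ln 1.04922 ≈ 22.0991.
t ≈ 22.0991/2 = 11.0496 years.

11.0 years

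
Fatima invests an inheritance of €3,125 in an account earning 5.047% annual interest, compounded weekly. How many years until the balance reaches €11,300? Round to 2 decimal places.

(1 + 0.000970577)^(52t) = 11,300/3,125 = 3.616.
52t·ln(1 + 0.000970577) = ln(3.616); 52t = 1.2854/0.000970106 ≈ 1324.9770.
t ≈ 25.4803 years.

25.48 years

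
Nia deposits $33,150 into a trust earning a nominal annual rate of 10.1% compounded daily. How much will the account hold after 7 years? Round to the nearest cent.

$67,218.26

Growth factor = (1 + 0.101/365)^2555 ≈ 2.0277001104.
A ≈ 33,150 × 2.0277001104 ≈ 67,218.2587.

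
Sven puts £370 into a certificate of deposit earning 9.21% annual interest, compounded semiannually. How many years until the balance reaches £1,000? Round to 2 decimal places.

11.04 years

We need (1 + 0.04605)^(2t) = 2.7027, so 2t = ln 2.7027 / ln 1.04605 ≈ 22.0841.
t ≈ 22.0841/2 = 11.0421 years.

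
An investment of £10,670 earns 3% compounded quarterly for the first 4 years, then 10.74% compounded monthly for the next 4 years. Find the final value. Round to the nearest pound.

After 4 years at 3%: 10,670 × 1.1269921137 ≈ 12,025.0059.
Then 4 years at 10.74%: 12,025.0059 × 1.5337089224 ≈ 18,442.8588.

£18,443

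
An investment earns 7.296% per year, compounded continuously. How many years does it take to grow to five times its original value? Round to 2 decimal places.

22.06 years

e^(0.07296t) = 5, so 0.07296t = ln 5 ≈ 1.6094.
t ≈ 1.6094/0.07296 ≈ 22.0592.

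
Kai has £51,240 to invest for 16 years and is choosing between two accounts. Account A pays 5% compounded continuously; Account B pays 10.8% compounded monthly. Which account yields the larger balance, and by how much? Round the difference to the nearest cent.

Account A growth factor: e^(0.05·16) = e^0.8 ≈ 2.22554092849; balance ≈ 114,036.7172.
Account B growth factor: (1 + 0.009)^192 ≈ 5.58603840835; balance ≈ 286,228.6080.
Account B is larger by 172,191.8909.

Account B, by £172,191.89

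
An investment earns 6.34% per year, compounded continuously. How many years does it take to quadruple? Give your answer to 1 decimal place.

21.9 years

e^(0.0634t) = 4, so 0.0634t = ln 4 ≈ 1.3863.
t ≈ 1.3863/0.0634 ≈ 21.8658.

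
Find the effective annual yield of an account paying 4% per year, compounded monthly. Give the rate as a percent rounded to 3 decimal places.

EAR = (1 + 4%/12)^12 − 1 = (1 + 0.00333333)^12 − 1.
(1 + 0.00333333)^12 ≈ 1.040742, so EAR ≈ 4.07415%.

4.074%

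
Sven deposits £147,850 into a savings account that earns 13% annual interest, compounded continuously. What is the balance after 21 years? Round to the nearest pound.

A = P·e^(rt) = 147,850·e^(0.13·21) = 147,850·e^2.73.
e^2.73 ≈ 15.33288701991, so A ≈ 2,266,967.3459.

£2,266,967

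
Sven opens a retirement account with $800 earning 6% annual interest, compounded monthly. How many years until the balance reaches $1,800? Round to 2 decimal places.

13.55 years

We need (1 + 0.005)^(12t) = 2.25, so 12t = ln 2.25 / ln 1.005 ≈ 162.5912.
t ≈ 162.5912/12 = 13.5493 years.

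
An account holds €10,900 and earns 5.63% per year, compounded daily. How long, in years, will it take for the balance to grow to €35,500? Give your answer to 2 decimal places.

(1 + 0.000154247)^(365t) = 35,500/10,900 = 3.2569.
365t·ln(1 + 0.000154247) = ln(3.2569); 365t = 1.1808/0.000154235 ≈ 7655.6706.
t ≈ 20.9744 years.

20.97 years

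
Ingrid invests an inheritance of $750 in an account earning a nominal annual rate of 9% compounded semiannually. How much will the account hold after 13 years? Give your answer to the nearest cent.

$2,355.51

Periodic rate = 9%/2 = 0.045; periods = 2·13 = 26.
A = 750·(1 + 0.045)^26 ≈ 750·3.140679007 ≈ 2,355.5093.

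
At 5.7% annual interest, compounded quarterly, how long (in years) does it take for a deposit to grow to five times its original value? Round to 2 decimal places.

28.44 years

(1 + 0.01425)^(4t) = 5.
4t = ln 5 / ln(1 + 0.01425) ≈ 1.6094/0.0141494 ≈ 113.7458.
t ≈ 28.4365.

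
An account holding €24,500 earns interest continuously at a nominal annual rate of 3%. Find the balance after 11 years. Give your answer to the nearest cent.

A = P·e^(rt) = 24,500·e^(0.03·11) = 24,500·e^0.33.
e^0.33 ≈ 1.3909681285, so A ≈ 34,078.7191.

€34,078.72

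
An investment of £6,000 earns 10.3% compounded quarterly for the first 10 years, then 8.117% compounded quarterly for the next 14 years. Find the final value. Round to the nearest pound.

£51,097

After 10 years at 10.3%: 6,000 × 2.7647828416 ≈ 16,588.6970.
Then 14 years at 8.117%: 16,588.6970 × 3.0802280917 ≈ 51,096.9707.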